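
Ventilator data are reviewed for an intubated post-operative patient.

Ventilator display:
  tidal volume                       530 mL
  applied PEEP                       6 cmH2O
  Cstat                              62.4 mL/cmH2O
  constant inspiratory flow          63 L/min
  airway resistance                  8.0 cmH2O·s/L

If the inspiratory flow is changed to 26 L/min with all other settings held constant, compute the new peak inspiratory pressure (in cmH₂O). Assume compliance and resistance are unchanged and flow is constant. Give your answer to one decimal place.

Flow: 63 L/min ÷ 60 = 1.05 L/s.
New flow: 26 L/min ÷ 60 = 0.4333 L/s.
PIP = Vt/C + R·V̇ + PEEP (constant-flow equation of motion).
Only the resistive term changes: ΔPIP = R × ΔV̇ = 8.0 × (0.4333 − 1.05) = 8.0 × -0.6167 = -4.934 cmH2O.
Original PIP = 530/62.4 + 8.0×1.05 + 6 = 22.894 cmH2O; new PIP = 22.894 + (-4.934) = 17.96 cmH2O.

18.0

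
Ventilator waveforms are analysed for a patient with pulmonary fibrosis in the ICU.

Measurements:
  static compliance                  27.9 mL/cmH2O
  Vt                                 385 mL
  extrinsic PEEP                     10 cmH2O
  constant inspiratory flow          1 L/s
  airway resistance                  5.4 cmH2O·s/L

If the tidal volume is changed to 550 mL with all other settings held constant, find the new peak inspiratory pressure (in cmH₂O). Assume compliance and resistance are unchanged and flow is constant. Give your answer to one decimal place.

35.1

PIP = Vt/C + R·V̇ + PEEP (constant-flow equation of motion).
Only the elastic term changes: ΔPIP = ΔVt / C = (550 − 385) / 27.9 = 5.914 cmH2O.
Original PIP = 385/27.9 + 5.4×1 + 10 = 29.199 cmH2O; new PIP = 29.199 + (5.914) = 35.113 cmH2O.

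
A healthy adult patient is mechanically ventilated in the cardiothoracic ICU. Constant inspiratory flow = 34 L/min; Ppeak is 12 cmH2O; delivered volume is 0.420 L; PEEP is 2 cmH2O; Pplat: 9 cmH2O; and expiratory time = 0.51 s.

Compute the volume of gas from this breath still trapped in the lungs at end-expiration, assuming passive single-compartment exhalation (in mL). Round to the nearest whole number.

Flow: 34 L/min ÷ 60 = 0.5667 L/s.
R = (PIP − Pplat)/V̇ = (12 − 9) / 0.5667 = 3.0/0.5667 = 5.294 cmH2O·s/L.
C = Vt/(Pplat − PEEP) = 420.0 / (9 − 2) = 420.0/7.0 = 60.0 mL/cmH2O.
τ = R × C = 5.294 × 0.06 L/cmH2O = 0.3176 s.
Fraction remaining = e^(−Te/τ) = e^(−0.51/0.3176) = 0.2007.
Trapped volume = 420.0 × 0.2007 = 84.294 mL.

84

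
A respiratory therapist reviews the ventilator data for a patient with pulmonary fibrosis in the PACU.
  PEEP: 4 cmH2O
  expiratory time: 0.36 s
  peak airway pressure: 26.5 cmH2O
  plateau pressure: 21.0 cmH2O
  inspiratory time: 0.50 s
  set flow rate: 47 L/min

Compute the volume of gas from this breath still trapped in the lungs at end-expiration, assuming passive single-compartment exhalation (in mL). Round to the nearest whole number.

Flow: 47 L/min ÷ 60 = 0.7833 L/s.
Vt = flow × Ti = 0.7833 L/s × 0.50 s × 1000 mL/L = 391.65 mL.
R = (PIP − Pplat)/V̇ = (26.5 − 21.0) / 0.7833 = 5.5/0.7833 = 7.022 cmH2O·s/L.
C = Vt/(Pplat − PEEP) = 391.65 / (21.0 − 4) = 391.65/17.0 = 23.038 mL/cmH2O.
τ = R × C = 7.022 × 0.02304 L/cmH2O = 0.1618 s.
Fraction remaining = e^(−Te/τ) = e^(−0.36/0.1618) = 0.1081.
Trapped volume = 391.65 × 0.1081 = 42.337 mL.

42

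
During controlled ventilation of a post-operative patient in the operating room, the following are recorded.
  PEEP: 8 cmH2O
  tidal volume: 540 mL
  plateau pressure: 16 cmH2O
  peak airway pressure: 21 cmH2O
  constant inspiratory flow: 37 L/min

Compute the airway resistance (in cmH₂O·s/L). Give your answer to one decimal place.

Flow: 37 L/min ÷ 60 = 0.6167 L/s.
Raw = (PIP − Pplat) / flow = (21 − 16) / 0.6167 = 5.0 / 0.6167 = 8.108 cmH2O·s/L.

8.1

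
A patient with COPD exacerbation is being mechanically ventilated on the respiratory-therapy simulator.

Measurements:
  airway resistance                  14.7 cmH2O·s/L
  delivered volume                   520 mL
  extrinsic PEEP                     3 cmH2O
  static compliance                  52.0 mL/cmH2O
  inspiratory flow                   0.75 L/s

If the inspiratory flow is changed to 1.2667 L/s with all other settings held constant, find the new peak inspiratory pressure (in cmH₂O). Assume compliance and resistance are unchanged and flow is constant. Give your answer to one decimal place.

PIP = Vt/C + R·V̇ + PEEP (constant-flow equation of motion).
Only the resistive term changes: ΔPIP = R × ΔV̇ = 14.7 × (1.2667 − 0.75) = 14.7 × 0.5167 = 7.595 cmH2O.
Original PIP = 520/52.0 + 14.7×0.75 + 3 = 24.025 cmH2O; new PIP = 24.025 + (7.595) = 31.62 cmH2O.

31.6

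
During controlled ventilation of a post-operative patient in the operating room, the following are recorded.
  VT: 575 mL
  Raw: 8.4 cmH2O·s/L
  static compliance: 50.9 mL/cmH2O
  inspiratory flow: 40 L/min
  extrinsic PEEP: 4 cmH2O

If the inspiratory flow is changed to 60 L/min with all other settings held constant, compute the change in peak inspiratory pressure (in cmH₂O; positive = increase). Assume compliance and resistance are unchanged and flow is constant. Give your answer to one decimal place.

Flow: 40 L/min ÷ 60 = 0.6667 L/s.
New flow: 60 L/min ÷ 60 = 1 L/s.
PIP = Vt/C + R·V̇ + PEEP (constant-flow equation of motion).
Only the resistive term changes: ΔPIP = R × ΔV̇ = 8.4 × (1 − 0.6667) = 8.4 × 0.3333 = 2.8 cmH2O.

2.8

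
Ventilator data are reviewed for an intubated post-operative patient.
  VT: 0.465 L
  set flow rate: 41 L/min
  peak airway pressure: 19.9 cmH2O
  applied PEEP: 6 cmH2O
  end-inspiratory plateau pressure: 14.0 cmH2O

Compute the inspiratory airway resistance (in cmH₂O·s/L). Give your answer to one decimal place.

Flow: 41 L/min ÷ 60 = 0.6833 L/s.
Raw = (PIP − Pplat) / flow = (19.9 − 14.0) / 0.6833 = 5.9 / 0.6833 = 8.635 cmH2O·s/L.

8.6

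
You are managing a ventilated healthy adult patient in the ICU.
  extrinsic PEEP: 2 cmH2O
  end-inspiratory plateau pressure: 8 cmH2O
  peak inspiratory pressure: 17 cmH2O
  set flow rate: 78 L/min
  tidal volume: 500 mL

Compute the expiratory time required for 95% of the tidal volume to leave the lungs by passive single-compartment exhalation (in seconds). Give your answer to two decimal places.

Flow: 78 L/min ÷ 60 = 1.3 L/s.
R = (PIP − Pplat)/V̇ = (17 − 8) / 1.3 = 9.0/1.3 = 6.923 cmH2O·s/L.
C = Vt/(Pplat − PEEP) = 500.0 / (8 − 2) = 500.0/6.0 = 83.333 mL/cmH2O.
τ = R × C = 6.923 × 0.08333 L/cmH2O = 0.5769 s.
t = −τ·ln(1 − 0.95) = −0.5769·ln(0.05) = 1.728 s.

1.73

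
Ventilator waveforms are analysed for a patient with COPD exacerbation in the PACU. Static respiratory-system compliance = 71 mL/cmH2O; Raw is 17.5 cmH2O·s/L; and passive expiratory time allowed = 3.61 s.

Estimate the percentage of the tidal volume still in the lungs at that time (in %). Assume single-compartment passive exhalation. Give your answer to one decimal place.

τ = R × C = 17.5 × 71 mL/cmH2O = 17.5 × 0.071 L/cmH2O = 1.243 s.
Passive exhalation: V(t)/V₀ = e^(−t/τ) = e^(−3.61/1.243) = 0.05479.
Fraction remaining = 0.05479 → 5.479%.

5.5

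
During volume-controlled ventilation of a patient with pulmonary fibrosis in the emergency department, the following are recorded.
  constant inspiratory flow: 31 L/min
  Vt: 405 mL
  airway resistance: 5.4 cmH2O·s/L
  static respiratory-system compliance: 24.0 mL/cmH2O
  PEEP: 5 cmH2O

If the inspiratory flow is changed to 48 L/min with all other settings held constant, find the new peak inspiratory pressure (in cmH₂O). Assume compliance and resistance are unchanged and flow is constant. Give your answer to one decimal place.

Flow: 31 L/min ÷ 60 = 0.5167 L/s.
New flow: 48 L/min ÷ 60 = 0.8 L/s.
PIP = Vt/C + R·V̇ + PEEP (constant-flow equation of motion).
Only the resistive term changes: ΔPIP = R × ΔV̇ = 5.4 × (0.8 − 0.5167) = 5.4 × 0.2833 = 1.53 cmH2O.
Original PIP = 405/24.0 + 5.4×0.5167 + 5 = 24.665 cmH2O; new PIP = 24.665 + (1.53) = 26.195 cmH2O.

26.2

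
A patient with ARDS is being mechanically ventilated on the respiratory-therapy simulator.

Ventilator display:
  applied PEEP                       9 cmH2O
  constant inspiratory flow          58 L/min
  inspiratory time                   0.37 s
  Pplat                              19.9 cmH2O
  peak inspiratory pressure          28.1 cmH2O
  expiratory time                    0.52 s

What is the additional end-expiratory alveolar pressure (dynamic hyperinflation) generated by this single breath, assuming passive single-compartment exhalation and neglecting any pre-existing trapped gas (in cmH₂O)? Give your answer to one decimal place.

1.7

Flow: 58 L/min ÷ 60 = 0.9667 L/s.
Vt = flow × Ti = 0.9667 L/s × 0.37 s × 1000 mL/L = 357.68 mL.
R = (PIP − Pplat)/V̇ = (28.1 − 19.9) / 0.9667 = 8.2/0.9667 = 8.482 cmH2O·s/L.
C = Vt/(Pplat − PEEP) = 357.68 / (19.9 − 9) = 357.68/10.9 = 32.815 mL/cmH2O.
τ = R × C = 8.482 × 0.03282 L/cmH2O = 0.2784 s.
Fraction remaining = e^(−Te/τ) = e^(−0.52/0.2784) = 0.1545; trapped volume = 357.68 × 0.1545 = 55.262 mL.
Additional alveolar pressure from trapping ≈ V_trapped / C = 55.262 / 32.815 = 1.684 cmH2O.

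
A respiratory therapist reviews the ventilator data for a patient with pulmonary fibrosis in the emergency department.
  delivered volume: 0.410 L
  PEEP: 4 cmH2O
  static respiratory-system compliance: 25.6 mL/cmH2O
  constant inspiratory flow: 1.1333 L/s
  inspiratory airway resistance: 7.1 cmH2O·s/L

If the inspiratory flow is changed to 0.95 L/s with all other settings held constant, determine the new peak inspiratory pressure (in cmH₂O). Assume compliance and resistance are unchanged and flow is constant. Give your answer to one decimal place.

PIP = Vt/C + R·V̇ + PEEP (constant-flow equation of motion).
Only the resistive term changes: ΔPIP = R × ΔV̇ = 7.1 × (0.95 − 1.1333) = 7.1 × -0.1833 = -1.301 cmH2O.
Original PIP = 410/25.6 + 7.1×1.1333 + 4 = 28.062 cmH2O; new PIP = 28.062 + (-1.301) = 26.761 cmH2O.

26.8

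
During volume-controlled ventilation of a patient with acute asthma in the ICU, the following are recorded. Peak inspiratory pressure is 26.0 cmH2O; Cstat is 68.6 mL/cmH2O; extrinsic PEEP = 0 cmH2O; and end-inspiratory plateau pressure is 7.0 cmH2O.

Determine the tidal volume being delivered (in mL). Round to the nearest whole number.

480

Vt = Cstat × (Pplat − PEEP) = 68.6 × (7.0 − 0) = 68.6 × 7.0 = 480.2 mL.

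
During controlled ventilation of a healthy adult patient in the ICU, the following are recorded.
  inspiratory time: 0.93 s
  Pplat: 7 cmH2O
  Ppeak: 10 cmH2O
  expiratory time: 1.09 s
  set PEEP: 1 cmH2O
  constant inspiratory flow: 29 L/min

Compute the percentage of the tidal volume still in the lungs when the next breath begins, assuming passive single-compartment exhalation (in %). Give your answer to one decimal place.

9.6

Flow: 29 L/min ÷ 60 = 0.4833 L/s.
Vt = flow × Ti = 0.4833 L/s × 0.93 s × 1000 mL/L = 449.47 mL.
R = (PIP − Pplat)/V̇ = (10 − 7) / 0.4833 = 3.0/0.4833 = 6.207 cmH2O·s/L.
C = Vt/(Pplat − PEEP) = 449.47 / (7 − 1) = 449.47/6.0 = 74.912 mL/cmH2O.
τ = R × C = 6.207 × 0.07491 L/cmH2O = 0.465 s.
Fraction remaining at end-expiration = e^(−Te/τ) = e^(−1.09/0.465) = 0.09593 → 9.593%.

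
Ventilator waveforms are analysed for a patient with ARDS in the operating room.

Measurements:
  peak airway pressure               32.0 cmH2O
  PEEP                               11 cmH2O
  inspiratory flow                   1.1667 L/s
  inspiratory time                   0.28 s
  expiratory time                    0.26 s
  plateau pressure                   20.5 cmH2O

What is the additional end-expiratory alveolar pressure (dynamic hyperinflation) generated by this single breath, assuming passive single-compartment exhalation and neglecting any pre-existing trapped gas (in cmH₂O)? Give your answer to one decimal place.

4.4

Vt = flow × Ti = 1.1667 L/s × 0.28 s × 1000 mL/L = 326.68 mL.
R = (PIP − Pplat)/V̇ = (32.0 − 20.5) / 1.1667 = 11.5/1.1667 = 9.857 cmH2O·s/L.
C = Vt/(Pplat − PEEP) = 326.68 / (20.5 − 11) = 326.68/9.5 = 34.387 mL/cmH2O.
τ = R × C = 9.857 × 0.03439 L/cmH2O = 0.339 s.
Fraction remaining = e^(−Te/τ) = e^(−0.26/0.339) = 0.4644; trapped volume = 326.68 × 0.4644 = 151.71 mL.
Additional alveolar pressure from trapping ≈ V_trapped / C = 151.71 / 34.387 = 4.412 cmH2O.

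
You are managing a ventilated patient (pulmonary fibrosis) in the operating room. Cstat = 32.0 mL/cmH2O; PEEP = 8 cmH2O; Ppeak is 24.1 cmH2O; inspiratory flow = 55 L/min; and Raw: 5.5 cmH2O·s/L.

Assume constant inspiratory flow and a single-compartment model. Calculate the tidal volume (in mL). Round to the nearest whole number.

354

Flow: 55 L/min ÷ 60 = 0.9167 L/s.
Equation of motion (constant flow): PIP = Vt/C + R·V̇ + PEEP.
Vt/C = PIP − R·V̇ − PEEP = 24.1 − 5.042 − 8 = 11.058 cmH2O.
Vt = C × 11.058 = 32.0 × 11.058 = 353.86 mL.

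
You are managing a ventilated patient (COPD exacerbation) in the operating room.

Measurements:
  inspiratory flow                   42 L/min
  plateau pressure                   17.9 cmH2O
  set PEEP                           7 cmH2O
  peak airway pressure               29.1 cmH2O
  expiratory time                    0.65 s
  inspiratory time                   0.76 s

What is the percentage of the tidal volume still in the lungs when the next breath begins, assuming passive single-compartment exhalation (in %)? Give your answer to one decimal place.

43.5

Flow: 42 L/min ÷ 60 = 0.7 L/s.
Vt = flow × Ti = 0.7 L/s × 0.76 s × 1000 mL/L = 532.0 mL.
R = (PIP − Pplat)/V̇ = (29.1 − 17.9) / 0.7 = 11.2/0.7 = 16.0 cmH2O·s/L.
C = Vt/(Pplat − PEEP) = 532.0 / (17.9 − 7) = 532.0/10.9 = 48.807 mL/cmH2O.
τ = R × C = 16.0 × 0.04881 L/cmH2O = 0.781 s.
Fraction remaining at end-expiration = e^(−Te/τ) = e^(−0.65/0.781) = 0.4351 → 43.51%.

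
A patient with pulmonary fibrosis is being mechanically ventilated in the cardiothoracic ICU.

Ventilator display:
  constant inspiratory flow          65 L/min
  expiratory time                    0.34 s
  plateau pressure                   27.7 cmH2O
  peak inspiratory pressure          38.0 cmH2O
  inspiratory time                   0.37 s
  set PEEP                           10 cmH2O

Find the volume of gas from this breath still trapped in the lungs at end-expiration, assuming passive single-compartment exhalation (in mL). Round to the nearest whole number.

Flow: 65 L/min ÷ 60 = 1.0833 L/s.
Vt = flow × Ti = 1.0833 L/s × 0.37 s × 1000 mL/L = 400.82 mL.
R = (PIP − Pplat)/V̇ = (38.0 − 27.7) / 1.0833 = 10.3/1.0833 = 9.508 cmH2O·s/L.
C = Vt/(Pplat − PEEP) = 400.82 / (27.7 − 10) = 400.82/17.7 = 22.645 mL/cmH2O.
τ = R × C = 9.508 × 0.02265 L/cmH2O = 0.2154 s.
Fraction remaining = e^(−Te/τ) = e^(−0.34/0.2154) = 0.2063.
Trapped volume = 400.82 × 0.2063 = 82.689 mL.

83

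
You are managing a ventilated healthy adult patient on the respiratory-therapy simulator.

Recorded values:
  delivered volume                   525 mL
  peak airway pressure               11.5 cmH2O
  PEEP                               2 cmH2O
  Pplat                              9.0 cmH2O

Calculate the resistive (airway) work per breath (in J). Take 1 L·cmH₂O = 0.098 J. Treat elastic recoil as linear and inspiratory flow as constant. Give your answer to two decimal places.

0.13

With constant inspiratory flow the resistive pressure is constant at PIP − Pplat = 11.5 − 9.0 = 2.5 cmH2O, so resistive work = 2.5 × 0.525 = 1.313 L·cmH2O.
× 0.098 J/(L·cmH2O) → 0.1287 J.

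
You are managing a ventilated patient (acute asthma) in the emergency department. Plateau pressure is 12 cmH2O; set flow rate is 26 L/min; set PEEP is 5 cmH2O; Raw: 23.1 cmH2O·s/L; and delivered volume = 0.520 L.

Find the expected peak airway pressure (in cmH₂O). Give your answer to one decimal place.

Flow: 26 L/min ÷ 60 = 0.4333 L/s.
PIP = Pplat + Raw × flow = 12 + 23.1 × 0.4333 = 12 + 10.009 = 22.009 cmH2O.

22.0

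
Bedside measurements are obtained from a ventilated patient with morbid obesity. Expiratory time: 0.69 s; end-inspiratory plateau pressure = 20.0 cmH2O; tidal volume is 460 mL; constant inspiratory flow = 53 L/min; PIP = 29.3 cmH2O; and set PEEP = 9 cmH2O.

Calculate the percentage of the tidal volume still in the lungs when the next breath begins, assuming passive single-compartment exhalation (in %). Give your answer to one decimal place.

20.9

Flow: 53 L/min ÷ 60 = 0.8833 L/s.
R = (PIP − Pplat)/V̇ = (29.3 − 20.0) / 0.8833 = 9.3/0.8833 = 10.529 cmH2O·s/L.
C = Vt/(Pplat − PEEP) = 460.0 / (20.0 − 9) = 460.0/11.0 = 41.818 mL/cmH2O.
τ = R × C = 10.529 × 0.04182 L/cmH2O = 0.4403 s.
Fraction remaining at end-expiration = e^(−Te/τ) = e^(−0.69/0.4403) = 0.2086 → 20.86%.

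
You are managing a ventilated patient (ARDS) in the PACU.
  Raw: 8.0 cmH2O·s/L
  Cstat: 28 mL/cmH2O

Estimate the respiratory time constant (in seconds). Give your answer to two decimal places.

0.22

τ = R × C = 8.0 × 28 mL/cmH2O = 8.0 × 0.028 L/cmH2O = 0.224 s.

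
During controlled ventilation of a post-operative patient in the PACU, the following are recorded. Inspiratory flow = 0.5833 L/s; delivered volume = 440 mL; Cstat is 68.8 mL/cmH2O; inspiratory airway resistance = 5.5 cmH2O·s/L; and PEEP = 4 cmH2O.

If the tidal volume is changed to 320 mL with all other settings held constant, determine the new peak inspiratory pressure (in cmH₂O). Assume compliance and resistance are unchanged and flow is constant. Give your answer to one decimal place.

11.9

PIP = Vt/C + R·V̇ + PEEP (constant-flow equation of motion).
Only the elastic term changes: ΔPIP = ΔVt / C = (320 − 440) / 68.8 = -1.744 cmH2O.
Original PIP = 440/68.8 + 5.5×0.5833 + 4 = 13.603 cmH2O; new PIP = 13.603 + (-1.744) = 11.859 cmH2O.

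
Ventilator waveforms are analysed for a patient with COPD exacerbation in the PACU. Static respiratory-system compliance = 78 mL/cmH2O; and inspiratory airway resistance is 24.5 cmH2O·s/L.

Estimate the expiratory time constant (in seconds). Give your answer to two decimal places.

τ = R × C = 24.5 × 78 mL/cmH2O = 24.5 × 0.078 L/cmH2O = 1.911 s.

1.91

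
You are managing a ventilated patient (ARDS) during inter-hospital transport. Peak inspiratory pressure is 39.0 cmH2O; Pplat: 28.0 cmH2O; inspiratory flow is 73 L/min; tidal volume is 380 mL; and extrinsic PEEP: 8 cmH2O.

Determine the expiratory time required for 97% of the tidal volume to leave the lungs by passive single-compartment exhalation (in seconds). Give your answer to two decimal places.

0.60

Flow: 73 L/min ÷ 60 = 1.2167 L/s.
R = (PIP − Pplat)/V̇ = (39.0 − 28.0) / 1.2167 = 11.0/1.2167 = 9.041 cmH2O·s/L.
C = Vt/(Pplat − PEEP) = 380.0 / (28.0 − 8) = 380.0/20.0 = 19.0 mL/cmH2O.
τ = R × C = 9.041 × 0.019 L/cmH2O = 0.1718 s.
t = −τ·ln(1 − 0.97) = −0.1718·ln(0.03) = 0.6024 s.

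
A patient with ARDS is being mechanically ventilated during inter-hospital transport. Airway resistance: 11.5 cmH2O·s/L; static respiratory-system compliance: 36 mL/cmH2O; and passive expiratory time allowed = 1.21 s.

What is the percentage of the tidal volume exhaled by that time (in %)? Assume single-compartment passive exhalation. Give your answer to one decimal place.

94.6

τ = R × C = 11.5 × 36 mL/cmH2O = 11.5 × 0.036 L/cmH2O = 0.414 s.
Passive exhalation: V(t)/V₀ = e^(−t/τ) = e^(−1.21/0.414) = 0.05379.
Fraction exhaled = 1 − 0.05379 = 0.9462 → 94.62%.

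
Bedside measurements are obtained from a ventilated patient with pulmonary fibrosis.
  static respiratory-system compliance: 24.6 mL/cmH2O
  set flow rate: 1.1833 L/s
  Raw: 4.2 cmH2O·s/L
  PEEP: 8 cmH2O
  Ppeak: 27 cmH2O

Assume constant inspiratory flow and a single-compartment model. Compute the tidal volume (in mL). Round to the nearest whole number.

Equation of motion (constant flow): PIP = Vt/C + R·V̇ + PEEP.
Vt/C = PIP − R·V̇ − PEEP = 27 − 4.97 − 8 = 14.03 cmH2O.
Vt = C × 14.03 = 24.6 × 14.03 = 345.14 mL.

345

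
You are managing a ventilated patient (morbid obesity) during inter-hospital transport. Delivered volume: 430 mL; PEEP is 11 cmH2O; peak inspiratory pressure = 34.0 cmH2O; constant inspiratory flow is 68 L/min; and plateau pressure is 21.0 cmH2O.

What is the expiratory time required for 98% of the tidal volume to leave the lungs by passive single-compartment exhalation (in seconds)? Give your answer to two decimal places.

Flow: 68 L/min ÷ 60 = 1.1333 L/s.
R = (PIP − Pplat)/V̇ = (34.0 − 21.0) / 1.1333 = 13.0/1.1333 = 11.471 cmH2O·s/L.
C = Vt/(Pplat − PEEP) = 430.0 / (21.0 − 11) = 430.0/10.0 = 43.0 mL/cmH2O.
τ = R × C = 11.471 × 0.043 L/cmH2O = 0.4933 s.
t = −τ·ln(1 − 0.98) = −0.4933·ln(0.02) = 1.93 s.

1.93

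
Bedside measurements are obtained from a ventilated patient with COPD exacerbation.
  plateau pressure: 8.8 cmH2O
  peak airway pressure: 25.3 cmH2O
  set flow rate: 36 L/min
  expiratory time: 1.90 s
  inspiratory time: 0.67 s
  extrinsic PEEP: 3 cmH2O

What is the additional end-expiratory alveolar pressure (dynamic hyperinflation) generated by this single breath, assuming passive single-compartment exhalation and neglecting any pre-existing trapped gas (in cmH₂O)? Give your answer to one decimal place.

Flow: 36 L/min ÷ 60 = 0.6 L/s.
Vt = flow × Ti = 0.6 L/s × 0.67 s × 1000 mL/L = 402.0 mL.
R = (PIP − Pplat)/V̇ = (25.3 − 8.8) / 0.6 = 16.5/0.6 = 27.5 cmH2O·s/L.
C = Vt/(Pplat − PEEP) = 402.0 / (8.8 − 3) = 402.0/5.8 = 69.31 mL/cmH2O.
τ = R × C = 27.5 × 0.06931 L/cmH2O = 1.906 s.
Fraction remaining = e^(−Te/τ) = e^(−1.90/1.906) = 0.369; trapped volume = 402.0 × 0.369 = 148.34 mL.
Additional alveolar pressure from trapping ≈ V_trapped / C = 148.34 / 69.31 = 2.14 cmH2O.

2.1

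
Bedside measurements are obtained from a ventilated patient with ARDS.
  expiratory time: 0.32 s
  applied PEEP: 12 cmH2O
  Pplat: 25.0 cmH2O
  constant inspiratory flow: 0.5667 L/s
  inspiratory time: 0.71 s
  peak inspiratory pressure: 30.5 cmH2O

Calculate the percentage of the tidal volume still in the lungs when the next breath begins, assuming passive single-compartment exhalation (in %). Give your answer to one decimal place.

Vt = flow × Ti = 0.5667 L/s × 0.71 s × 1000 mL/L = 402.36 mL.
R = (PIP − Pplat)/V̇ = (30.5 − 25.0) / 0.5667 = 5.5/0.5667 = 9.705 cmH2O·s/L.
C = Vt/(Pplat − PEEP) = 402.36 / (25.0 − 12) = 402.36/13.0 = 30.951 mL/cmH2O.
τ = R × C = 9.705 × 0.03095 L/cmH2O = 0.3004 s.
Fraction remaining at end-expiration = e^(−Te/τ) = e^(−0.32/0.3004) = 0.3446 → 34.46%.

34.5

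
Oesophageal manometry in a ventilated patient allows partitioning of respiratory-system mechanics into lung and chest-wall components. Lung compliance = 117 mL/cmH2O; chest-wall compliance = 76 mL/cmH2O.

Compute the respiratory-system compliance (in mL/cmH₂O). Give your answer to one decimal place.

Lung and chest wall are elastances in series: 1/Crs = 1/CL + 1/Ccw.
1/Crs = 1/117 + 1/76 = 0.0217.
Crs = 46.083 mL/cmH2O.

46.1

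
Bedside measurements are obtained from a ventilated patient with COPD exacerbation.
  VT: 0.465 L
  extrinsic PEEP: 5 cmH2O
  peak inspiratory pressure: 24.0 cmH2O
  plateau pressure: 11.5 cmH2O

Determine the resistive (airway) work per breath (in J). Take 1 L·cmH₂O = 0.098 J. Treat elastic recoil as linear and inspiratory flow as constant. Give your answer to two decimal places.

0.57

With constant inspiratory flow the resistive pressure is constant at PIP − Pplat = 24.0 − 11.5 = 12.5 cmH2O, so resistive work = 12.5 × 0.465 = 5.813 L·cmH2O.
× 0.098 J/(L·cmH2O) → 0.5697 J.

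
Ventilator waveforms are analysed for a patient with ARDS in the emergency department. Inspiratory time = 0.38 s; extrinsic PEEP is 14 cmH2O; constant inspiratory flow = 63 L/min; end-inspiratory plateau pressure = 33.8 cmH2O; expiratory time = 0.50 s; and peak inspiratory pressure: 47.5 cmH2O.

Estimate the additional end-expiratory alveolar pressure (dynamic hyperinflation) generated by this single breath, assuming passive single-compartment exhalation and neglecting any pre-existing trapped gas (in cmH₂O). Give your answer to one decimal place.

Flow: 63 L/min ÷ 60 = 1.05 L/s.
Vt = flow × Ti = 1.05 L/s × 0.38 s × 1000 mL/L = 399.0 mL.
R = (PIP − Pplat)/V̇ = (47.5 − 33.8) / 1.05 = 13.7/1.05 = 13.048 cmH2O·s/L.
C = Vt/(Pplat − PEEP) = 399.0 / (33.8 − 14) = 399.0/19.8 = 20.152 mL/cmH2O.
τ = R × C = 13.048 × 0.02015 L/cmH2O = 0.2629 s.
Fraction remaining = e^(−Te/τ) = e^(−0.50/0.2629) = 0.1493; trapped volume = 399.0 × 0.1493 = 59.571 mL.
Additional alveolar pressure from trapping ≈ V_trapped / C = 59.571 / 20.152 = 2.956 cmH2O.

3.0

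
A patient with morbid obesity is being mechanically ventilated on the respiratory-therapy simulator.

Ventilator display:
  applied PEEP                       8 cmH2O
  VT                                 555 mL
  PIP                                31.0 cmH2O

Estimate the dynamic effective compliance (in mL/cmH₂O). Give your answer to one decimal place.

24.1

Dynamic compliance = Vt / (PIP − PEEP) = 555 / (31.0 − 8) = 555 / 23.0 = 24.13 mL/cmH2O.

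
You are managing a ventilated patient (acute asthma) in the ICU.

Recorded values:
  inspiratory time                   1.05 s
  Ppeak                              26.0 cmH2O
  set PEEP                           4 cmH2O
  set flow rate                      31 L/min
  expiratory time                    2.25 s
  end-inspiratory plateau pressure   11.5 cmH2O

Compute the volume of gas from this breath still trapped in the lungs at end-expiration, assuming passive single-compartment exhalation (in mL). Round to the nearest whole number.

Flow: 31 L/min ÷ 60 = 0.5167 L/s.
Vt = flow × Ti = 0.5167 L/s × 1.05 s × 1000 mL/L = 542.54 mL.
R = (PIP − Pplat)/V̇ = (26.0 − 11.5) / 0.5167 = 14.5/0.5167 = 28.063 cmH2O·s/L.
C = Vt/(Pplat − PEEP) = 542.54 / (11.5 − 4) = 542.54/7.5 = 72.339 mL/cmH2O.
τ = R × C = 28.063 × 0.07234 L/cmH2O = 2.03 s.
Fraction remaining = e^(−Te/τ) = e^(−2.25/2.03) = 0.3301.
Trapped volume = 542.54 × 0.3301 = 179.09 mL.

179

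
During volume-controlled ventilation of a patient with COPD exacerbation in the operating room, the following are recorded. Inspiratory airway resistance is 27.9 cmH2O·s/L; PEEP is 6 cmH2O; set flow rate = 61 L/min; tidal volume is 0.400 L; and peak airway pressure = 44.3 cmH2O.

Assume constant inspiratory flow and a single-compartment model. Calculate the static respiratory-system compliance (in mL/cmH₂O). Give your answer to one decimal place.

40.3

Flow: 61 L/min ÷ 60 = 1.0167 L/s.
Equation of motion (constant flow): PIP = Vt/C + R·V̇ + PEEP.
Vt/C = PIP − R·V̇ − PEEP = 44.3 − 27.9×1.0167 − 6 = 44.3 − 28.366 − 6 = 9.934 cmH2O.
C = Vt / 9.934 = 400 / 9.934 = 40.266 mL/cmH2O.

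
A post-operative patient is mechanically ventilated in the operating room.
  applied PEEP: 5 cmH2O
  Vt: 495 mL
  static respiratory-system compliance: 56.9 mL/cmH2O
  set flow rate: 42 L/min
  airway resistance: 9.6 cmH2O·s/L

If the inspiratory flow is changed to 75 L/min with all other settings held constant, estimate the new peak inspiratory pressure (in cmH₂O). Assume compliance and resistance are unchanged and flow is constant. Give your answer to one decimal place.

Flow: 42 L/min ÷ 60 = 0.7 L/s.
New flow: 75 L/min ÷ 60 = 1.25 L/s.
PIP = Vt/C + R·V̇ + PEEP (constant-flow equation of motion).
Only the resistive term changes: ΔPIP = R × ΔV̇ = 9.6 × (1.25 − 0.7) = 9.6 × 0.55 = 5.28 cmH2O.
Original PIP = 495/56.9 + 9.6×0.7 + 5 = 20.419 cmH2O; new PIP = 20.419 + (5.28) = 25.699 cmH2O.

25.7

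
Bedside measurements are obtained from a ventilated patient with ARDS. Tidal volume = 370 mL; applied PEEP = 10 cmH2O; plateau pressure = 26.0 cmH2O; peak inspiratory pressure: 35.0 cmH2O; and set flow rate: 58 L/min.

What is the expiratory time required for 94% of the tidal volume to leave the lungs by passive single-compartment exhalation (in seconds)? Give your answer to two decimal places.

Flow: 58 L/min ÷ 60 = 0.9667 L/s.
R = (PIP − Pplat)/V̇ = (35.0 − 26.0) / 0.9667 = 9.0/0.9667 = 9.31 cmH2O·s/L.
C = Vt/(Pplat − PEEP) = 370.0 / (26.0 − 10) = 370.0/16.0 = 23.125 mL/cmH2O.
τ = R × C = 9.31 × 0.02313 L/cmH2O = 0.2153 s.
t = −τ·ln(1 − 0.94) = −0.2153·ln(0.06) = 0.6057 s.

0.61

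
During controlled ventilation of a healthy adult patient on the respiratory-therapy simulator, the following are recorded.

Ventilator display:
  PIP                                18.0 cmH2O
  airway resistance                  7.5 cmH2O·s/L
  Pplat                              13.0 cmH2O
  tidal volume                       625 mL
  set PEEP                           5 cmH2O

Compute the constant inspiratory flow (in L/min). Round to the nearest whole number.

flow = (PIP − Pplat) / Raw = (18.0 − 13.0) / 7.5 = 0.6667 L/s × 60 = 40.002 L/min.

40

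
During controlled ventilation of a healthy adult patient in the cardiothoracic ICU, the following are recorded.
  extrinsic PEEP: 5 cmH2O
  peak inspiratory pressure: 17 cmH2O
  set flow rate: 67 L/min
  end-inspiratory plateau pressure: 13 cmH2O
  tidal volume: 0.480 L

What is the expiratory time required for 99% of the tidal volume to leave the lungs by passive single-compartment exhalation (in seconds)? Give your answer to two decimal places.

0.99

Flow: 67 L/min ÷ 60 = 1.1167 L/s.
R = (PIP − Pplat)/V̇ = (17 − 13) / 1.1167 = 4.0/1.1167 = 3.582 cmH2O·s/L.
C = Vt/(Pplat − PEEP) = 480.0 / (13 − 5) = 480.0/8.0 = 60.0 mL/cmH2O.
τ = R × C = 3.582 × 0.06 L/cmH2O = 0.2149 s.
t = −τ·ln(1 − 0.99) = −0.2149·ln(0.01) = 0.9897 s.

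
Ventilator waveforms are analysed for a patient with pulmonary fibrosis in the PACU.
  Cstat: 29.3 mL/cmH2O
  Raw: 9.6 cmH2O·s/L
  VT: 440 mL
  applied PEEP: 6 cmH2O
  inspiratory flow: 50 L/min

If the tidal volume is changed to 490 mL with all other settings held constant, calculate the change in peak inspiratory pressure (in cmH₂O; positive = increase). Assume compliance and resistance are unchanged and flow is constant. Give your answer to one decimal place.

1.7

PIP = Vt/C + R·V̇ + PEEP (constant-flow equation of motion).
Only the elastic term changes: ΔPIP = ΔVt / C = (490 − 440) / 29.3 = 1.706 cmH2O.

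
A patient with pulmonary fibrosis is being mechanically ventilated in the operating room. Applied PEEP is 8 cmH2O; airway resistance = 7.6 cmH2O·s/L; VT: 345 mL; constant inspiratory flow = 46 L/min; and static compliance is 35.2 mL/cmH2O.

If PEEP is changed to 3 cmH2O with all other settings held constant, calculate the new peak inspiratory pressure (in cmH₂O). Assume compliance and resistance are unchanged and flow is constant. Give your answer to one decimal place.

18.6

Flow: 46 L/min ÷ 60 = 0.7667 L/s.
PIP = Vt/C + R·V̇ + PEEP (constant-flow equation of motion).
Only the baseline term changes: ΔPIP = ΔPEEP = 3 − 8 = -5.0 cmH2O.
Original PIP = 345/35.2 + 7.6×0.7667 + 8 = 23.628 cmH2O; new PIP = 23.628 + (-5.0) = 18.628 cmH2O.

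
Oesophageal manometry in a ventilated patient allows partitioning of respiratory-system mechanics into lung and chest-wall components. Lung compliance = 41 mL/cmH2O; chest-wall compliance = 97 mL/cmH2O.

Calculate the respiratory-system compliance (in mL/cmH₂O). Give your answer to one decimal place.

28.8

Lung and chest wall are elastances in series: 1/Crs = 1/CL + 1/Ccw.
1/Crs = 1/41 + 1/97 = 0.0347.
Crs = 28.818 mL/cmH2O.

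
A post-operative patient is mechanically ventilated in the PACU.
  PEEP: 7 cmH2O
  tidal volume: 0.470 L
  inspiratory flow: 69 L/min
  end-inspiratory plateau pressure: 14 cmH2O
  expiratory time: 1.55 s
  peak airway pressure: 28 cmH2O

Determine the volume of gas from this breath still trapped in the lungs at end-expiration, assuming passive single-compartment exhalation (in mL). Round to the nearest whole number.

Flow: 69 L/min ÷ 60 = 1.15 L/s.
R = (PIP − Pplat)/V̇ = (28 − 14) / 1.15 = 14.0/1.15 = 12.174 cmH2O·s/L.
C = Vt/(Pplat − PEEP) = 470.0 / (14 − 7) = 470.0/7.0 = 67.143 mL/cmH2O.
τ = R × C = 12.174 × 0.06714 L/cmH2O = 0.8174 s.
Fraction remaining = e^(−Te/τ) = e^(−1.55/0.8174) = 0.1501.
Trapped volume = 470.0 × 0.1501 = 70.547 mL.

71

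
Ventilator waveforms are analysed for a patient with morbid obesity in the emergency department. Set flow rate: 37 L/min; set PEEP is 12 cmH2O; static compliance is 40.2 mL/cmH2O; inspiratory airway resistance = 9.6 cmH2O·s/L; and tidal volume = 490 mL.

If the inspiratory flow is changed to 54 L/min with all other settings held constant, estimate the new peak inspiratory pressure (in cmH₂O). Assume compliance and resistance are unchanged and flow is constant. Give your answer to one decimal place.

32.8

Flow: 37 L/min ÷ 60 = 0.6167 L/s.
New flow: 54 L/min ÷ 60 = 0.9 L/s.
PIP = Vt/C + R·V̇ + PEEP (constant-flow equation of motion).
Only the resistive term changes: ΔPIP = R × ΔV̇ = 9.6 × (0.9 − 0.6167) = 9.6 × 0.2833 = 2.72 cmH2O.
Original PIP = 490/40.2 + 9.6×0.6167 + 12 = 30.109 cmH2O; new PIP = 30.109 + (2.72) = 32.829 cmH2O.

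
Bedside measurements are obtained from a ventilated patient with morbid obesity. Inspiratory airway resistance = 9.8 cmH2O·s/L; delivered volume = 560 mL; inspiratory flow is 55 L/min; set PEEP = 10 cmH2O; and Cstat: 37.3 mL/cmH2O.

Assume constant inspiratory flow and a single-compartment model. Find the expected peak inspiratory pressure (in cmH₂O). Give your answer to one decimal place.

34.0

Flow: 55 L/min ÷ 60 = 0.9167 L/s.
Equation of motion (constant flow): PIP = Vt/C + R·V̇ + PEEP.
PIP = 560/37.3 + 9.8×0.9167 + 10 = 15.013 + 8.984 + 10 = 33.997 cmH2O.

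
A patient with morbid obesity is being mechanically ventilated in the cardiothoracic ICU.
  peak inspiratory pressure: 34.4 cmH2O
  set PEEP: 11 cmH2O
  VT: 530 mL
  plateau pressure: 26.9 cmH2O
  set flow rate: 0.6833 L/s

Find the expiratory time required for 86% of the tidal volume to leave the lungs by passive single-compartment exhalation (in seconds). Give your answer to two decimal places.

0.72

R = (PIP − Pplat)/V̇ = (34.4 − 26.9) / 0.6833 = 7.5/0.6833 = 10.976 cmH2O·s/L.
C = Vt/(Pplat − PEEP) = 530.0 / (26.9 − 11) = 530.0/15.9 = 33.333 mL/cmH2O.
τ = R × C = 10.976 × 0.03333 L/cmH2O = 0.3658 s.
t = −τ·ln(1 − 0.86) = −0.3658·ln(0.14) = 0.7192 s.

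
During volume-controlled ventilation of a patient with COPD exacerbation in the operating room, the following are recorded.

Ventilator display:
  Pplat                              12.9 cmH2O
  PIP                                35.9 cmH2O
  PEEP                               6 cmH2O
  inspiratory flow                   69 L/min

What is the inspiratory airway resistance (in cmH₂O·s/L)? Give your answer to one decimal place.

Flow: 69 L/min ÷ 60 = 1.15 L/s.
Raw = (PIP − Pplat) / flow = (35.9 − 12.9) / 1.15 = 23.0 / 1.15 = 20.0 cmH2O·s/L.

20.0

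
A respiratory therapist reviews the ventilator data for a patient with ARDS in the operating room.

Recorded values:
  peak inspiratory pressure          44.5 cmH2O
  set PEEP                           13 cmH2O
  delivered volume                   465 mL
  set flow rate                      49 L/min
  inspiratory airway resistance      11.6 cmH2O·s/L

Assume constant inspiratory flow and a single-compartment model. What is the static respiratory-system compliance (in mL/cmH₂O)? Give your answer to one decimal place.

21.1

Flow: 49 L/min ÷ 60 = 0.8167 L/s.
Equation of motion (constant flow): PIP = Vt/C + R·V̇ + PEEP.
Vt/C = PIP − R·V̇ − PEEP = 44.5 − 11.6×0.8167 − 13 = 44.5 − 9.474 − 13 = 22.026 cmH2O.
C = Vt / 22.026 = 465 / 22.026 = 21.111 mL/cmH2O.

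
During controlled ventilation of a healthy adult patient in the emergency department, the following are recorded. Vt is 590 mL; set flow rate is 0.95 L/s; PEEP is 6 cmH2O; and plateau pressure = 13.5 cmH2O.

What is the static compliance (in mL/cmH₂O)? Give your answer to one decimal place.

78.7

Cstat = Vt / (Pplat − PEEP) = 590 / (13.5 − 6) = 590 / 7.5 = 78.667 mL/cmH2O.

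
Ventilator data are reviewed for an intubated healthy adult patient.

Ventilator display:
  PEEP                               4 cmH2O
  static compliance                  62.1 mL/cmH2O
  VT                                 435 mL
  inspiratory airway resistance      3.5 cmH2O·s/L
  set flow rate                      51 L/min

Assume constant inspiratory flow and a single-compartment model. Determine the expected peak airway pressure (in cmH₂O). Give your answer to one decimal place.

Flow: 51 L/min ÷ 60 = 0.85 L/s.
Equation of motion (constant flow): PIP = Vt/C + R·V̇ + PEEP.
PIP = 435/62.1 + 3.5×0.85 + 4 = 7.005 + 2.975 + 4 = 13.98 cmH2O.

14.0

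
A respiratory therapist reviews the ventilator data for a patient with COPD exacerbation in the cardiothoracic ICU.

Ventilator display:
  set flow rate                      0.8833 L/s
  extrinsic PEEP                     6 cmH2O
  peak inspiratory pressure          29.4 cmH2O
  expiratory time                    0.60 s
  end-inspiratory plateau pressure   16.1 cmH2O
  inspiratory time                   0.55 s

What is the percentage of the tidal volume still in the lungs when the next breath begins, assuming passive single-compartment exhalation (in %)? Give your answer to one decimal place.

Vt = flow × Ti = 0.8833 L/s × 0.55 s × 1000 mL/L = 485.82 mL.
R = (PIP − Pplat)/V̇ = (29.4 − 16.1) / 0.8833 = 13.3/0.8833 = 15.057 cmH2O·s/L.
C = Vt/(Pplat − PEEP) = 485.82 / (16.1 − 6) = 485.82/10.1 = 48.101 mL/cmH2O.
τ = R × C = 15.057 × 0.0481 L/cmH2O = 0.7242 s.
Fraction remaining at end-expiration = e^(−Te/τ) = e^(−0.60/0.7242) = 0.4367 → 43.67%.

43.7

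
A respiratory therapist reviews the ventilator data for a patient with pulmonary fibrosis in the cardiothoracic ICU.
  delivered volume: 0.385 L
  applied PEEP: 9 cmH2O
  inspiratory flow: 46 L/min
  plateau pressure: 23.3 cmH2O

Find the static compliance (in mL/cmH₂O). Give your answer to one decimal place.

26.9

Cstat = Vt / (Pplat − PEEP) = 385 / (23.3 − 9) = 385 / 14.3 = 26.923 mL/cmH2O.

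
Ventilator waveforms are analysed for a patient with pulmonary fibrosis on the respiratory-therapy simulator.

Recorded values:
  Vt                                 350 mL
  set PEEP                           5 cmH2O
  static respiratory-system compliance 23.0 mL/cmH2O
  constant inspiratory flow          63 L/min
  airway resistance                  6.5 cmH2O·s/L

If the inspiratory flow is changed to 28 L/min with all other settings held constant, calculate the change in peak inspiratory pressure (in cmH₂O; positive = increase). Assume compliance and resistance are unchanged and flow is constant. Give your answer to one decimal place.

Flow: 63 L/min ÷ 60 = 1.05 L/s.
New flow: 28 L/min ÷ 60 = 0.4667 L/s.
PIP = Vt/C + R·V̇ + PEEP (constant-flow equation of motion).
Only the resistive term changes: ΔPIP = R × ΔV̇ = 6.5 × (0.4667 − 1.05) = 6.5 × -0.5833 = -3.791 cmH2O.

-3.8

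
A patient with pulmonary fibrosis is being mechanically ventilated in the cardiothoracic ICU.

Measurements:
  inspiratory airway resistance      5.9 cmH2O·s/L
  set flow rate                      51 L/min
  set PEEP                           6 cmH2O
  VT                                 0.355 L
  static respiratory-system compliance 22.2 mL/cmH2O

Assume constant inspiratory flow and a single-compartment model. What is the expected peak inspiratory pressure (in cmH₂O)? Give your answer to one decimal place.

27.0

Flow: 51 L/min ÷ 60 = 0.85 L/s.
Equation of motion (constant flow): PIP = Vt/C + R·V̇ + PEEP.
PIP = 355/22.2 + 5.9×0.85 + 6 = 15.991 + 5.015 + 6 = 27.006 cmH2O.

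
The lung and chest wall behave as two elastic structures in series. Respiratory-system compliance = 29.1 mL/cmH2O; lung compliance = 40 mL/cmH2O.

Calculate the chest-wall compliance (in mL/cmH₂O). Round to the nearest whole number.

107

1/Ccw = 1/Crs − 1/CL.
1/Ccw = 1/29.1 − 1/40 = 0.009364.
Ccw = 106.79 mL/cmH2O.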